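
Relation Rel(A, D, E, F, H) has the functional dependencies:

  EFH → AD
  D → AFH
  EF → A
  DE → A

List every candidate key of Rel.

(D, E), (E, F, H)

Attribute E never appears on the right-hand side of any dependency, so E must belong to every candidate key.
{E}⁺ = {E}, which is not all of the schema, so we must add further attributes.
{D, E}⁺: D→AFH adds A, F, H → {A, D, E, F, H}.
{E, F, H}⁺: EFH→AD adds A, D → {A, D, E, F, H}.
Any other superkey contains one of these as a subset, so there are no further candidate keys.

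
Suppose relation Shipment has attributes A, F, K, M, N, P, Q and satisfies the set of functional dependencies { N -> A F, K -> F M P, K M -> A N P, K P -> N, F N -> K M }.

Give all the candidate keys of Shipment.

Attribute Q never appears on the right-hand side of any dependency, so Q must belong to every candidate key.
{Q}⁺ = {Q}, which is not all of the schema, so we must add further attributes.
{K, Q}⁺: K→FMP adds F, M, P; KM→ANP adds A, N → {A, F, K, M, N, P, Q}. Minimal: {Q}⁺ = {Q}; {K}⁺ = {A, F, K, M, N, P} — none reach the full schema.
{N, Q}⁺: N→AF adds A, F; FN→KM adds K, M; K→FMP adds P → {A, F, K, M, N, P, Q}. Minimal: {Q}⁺ = {Q}; {N}⁺ = {A, F, K, M, N, P} — none reach the full schema.

{K, Q}, {N, Q}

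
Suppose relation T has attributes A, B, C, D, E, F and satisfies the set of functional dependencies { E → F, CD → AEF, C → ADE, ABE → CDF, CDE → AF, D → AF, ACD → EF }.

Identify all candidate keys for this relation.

BC, ABE, BDE

{B, C}⁺: C→ADE adds A, D, E; ABE→CDF adds F → {A, B, C, D, E, F}. Minimal: {C}⁺ = {A, C, D, E, F}; {B}⁺ = {B} — none reach the full schema.
{A, B, E}⁺: E→F adds F; ABE→CDF adds C, D → {A, B, C, D, E, F}. Minimal: {B, E}⁺ = {B, E, F}; {A, E}⁺ = {A, E, F}; {A, B}⁺ = {A, B} — none reach the full schema.
{B, D, E}⁺: E→F adds F; D→AF adds A; ABE→CDF adds C → {A, B, C, D, E, F}. Minimal: {D, E}⁺ = {A, D, E, F}; {B, E}⁺ = {B, E, F}; {B, D}⁺ = {A, B, D, F} — none reach the full schema.
Any other superkey contains one of these as a subset, so there are no further candidate keys.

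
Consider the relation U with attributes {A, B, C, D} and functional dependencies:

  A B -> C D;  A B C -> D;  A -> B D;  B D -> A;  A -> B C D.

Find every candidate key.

A; BD

{A}⁺: A→BD adds B, D; A→BCD adds C → {A, B, C, D}.
{B, D}⁺: BD→A adds A; A→BCD adds C → {A, B, C, D}. Minimal: {D}⁺ = {D}; {B}⁺ = {B} — none reach the full schema.
Any other superkey contains one of these as a subset, so there are no further candidate keys.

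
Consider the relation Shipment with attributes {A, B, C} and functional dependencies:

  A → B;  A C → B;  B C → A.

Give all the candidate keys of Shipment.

AC, BC

Attribute C never appears on the right-hand side of any dependency, so C must belong to every candidate key.
{C}⁺ = {C}, which is not all of the schema, so we must add further attributes.
{A, C}⁺: A→B adds B → {A, B, C}.
{B, C}⁺: BC→A adds A → {A, B, C}.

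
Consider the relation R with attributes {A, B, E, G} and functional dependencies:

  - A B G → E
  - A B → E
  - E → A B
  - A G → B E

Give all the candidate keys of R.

Attribute G never appears on the right-hand side of any dependency, so G must belong to every candidate key.
{G}⁺ = {G}, which is not all of the schema, so we must add further attributes.
{A, G}⁺: AG→BE adds B, E → {A, B, E, G}.
{E, G}⁺: E→AB adds A, B → {A, B, E, G}.

(A, G), (E, G)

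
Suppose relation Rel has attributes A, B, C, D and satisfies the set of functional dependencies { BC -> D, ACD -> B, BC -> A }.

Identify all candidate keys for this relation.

Attribute C never appears on the right-hand side of any dependency, so C must belong to every candidate key.
{C}⁺ = {C}, which is not all of the schema, so we must add further attributes.
{B, C}⁺: BC→D adds D; BC→A adds A → {A, B, C, D}. Minimal: {C}⁺ = {C}; {B}⁺ = {B} — none reach the full schema.
{A, C, D}⁺: ACD→B adds B → {A, B, C, D}. Minimal: {C, D}⁺ = {C, D}; {A, D}⁺ = {A, D}; {A, C}⁺ = {A, C} — none reach the full schema.

{B, C}; {A, C, D}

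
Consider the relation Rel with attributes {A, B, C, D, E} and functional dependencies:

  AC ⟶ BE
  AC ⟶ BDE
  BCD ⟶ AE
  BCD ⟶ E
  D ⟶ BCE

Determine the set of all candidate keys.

{D}⁺: D→BCE adds B, C, E; BCD→AE adds A → {A, B, C, D, E}.
{A, C}⁺: AC→BE adds B, E; AC→BDE adds D → {A, B, C, D, E}.

{D}, {A, C}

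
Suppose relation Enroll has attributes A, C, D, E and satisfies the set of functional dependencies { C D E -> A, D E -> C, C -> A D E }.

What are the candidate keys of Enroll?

{C}⁺: C→ADE adds A, D, E → {A, C, D, E}.
{D, E}⁺: DE→C adds C; C→ADE adds A → {A, C, D, E}. Minimal: {E}⁺ = {E}; {D}⁺ = {D} — none reach the full schema.
Any other superkey contains one of these as a subset, so there are no further candidate keys.

{C}, {D, E}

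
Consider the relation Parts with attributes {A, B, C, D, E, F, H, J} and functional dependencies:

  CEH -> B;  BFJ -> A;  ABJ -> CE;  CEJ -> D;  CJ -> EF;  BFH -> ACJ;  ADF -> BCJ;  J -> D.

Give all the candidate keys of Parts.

(B, F, H), (C, H, J), (A, B, H, J), (A, D, F, H), (A, F, H, J), (C, E, F, H)

Attribute H never appears on the right-hand side of any dependency, so H must belong to every candidate key.
{H}⁺ = {H}, which is not all of the schema, so we must add further attributes.
{B, F, H}⁺: BFH→ACJ adds A, C, J; J→D adds D; ABJ→CE adds E → {A, B, C, D, E, F, H, J}. Minimal: {F, H}⁺ = {F, H}; {B, H}⁺ = {B, H}; {B, F}⁺ = {B, F} — none reach the full schema.
{C, H, J}⁺: CJ→EF adds E, F; J→D adds D; CEH→B adds B; BFJ→A adds A → {A, B, C, D, E, F, H, J}. Minimal: {H, J}⁺ = {D, H, J}; {C, J}⁺ = {C, D, E, F, J}; {C, H}⁺ = {C, H} — none reach the full schema.
{A, B, H, J}⁺: ABJ→CE adds C, E; CEJ→D adds D; CJ→EF adds F → {A, B, C, D, E, F, H, J}. Minimal: {B, H, J}⁺ = {B, D, H, J}; {A, H, J}⁺ = {A, D, H, J}; {A, B, J}⁺ = {A, B, C, D, E, F, J}; … — none reach the full schema.
{A, D, F, H}⁺: ADF→BCJ adds B, C, J; ABJ→CE adds E → {A, B, C, D, E, F, H, J}. Minimal: {D, F, H}⁺ = {D, F, H}; {A, F, H}⁺ = {A, F, H}; {A, D, H}⁺ = {A, D, H}; … — none reach the full schema.
{A, F, H, J}⁺: J→D adds D; ADF→BCJ adds B, C; ABJ→CE adds E → {A, B, C, D, E, F, H, J}. Minimal: {F, H, J}⁺ = {D, F, H, J}; {A, H, J}⁺ = {A, D, H, J}; {A, F, J}⁺ = {A, B, C, D, E, F, J}; … — none reach the full schema.
{C, E, F, H}⁺: CEH→B adds B; BFH→ACJ adds A, J; J→D adds D → {A, B, C, D, E, F, H, J}. Minimal: {E, F, H}⁺ = {E, F, H}; {C, F, H}⁺ = {C, F, H}; {C, E, H}⁺ = {B, C, E, H}; … — none reach the full schema.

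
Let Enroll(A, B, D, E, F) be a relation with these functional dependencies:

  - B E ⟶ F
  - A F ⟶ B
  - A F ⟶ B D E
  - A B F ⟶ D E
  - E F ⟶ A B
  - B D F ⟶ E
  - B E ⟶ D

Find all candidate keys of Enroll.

{A, F}; {B, E}; {E, F}; {B, D, F}

{A, F}⁺: AF→B adds B; AF→BDE adds D, E → {A, B, D, E, F}. Minimal: {F}⁺ = {F}; {A}⁺ = {A} — none reach the full schema.
{B, E}⁺: BE→F adds F; EF→AB adds A; BE→D adds D → {A, B, D, E, F}. Minimal: {E}⁺ = {E}; {B}⁺ = {B} — none reach the full schema.
{E, F}⁺: EF→AB adds A, B; BE→D adds D → {A, B, D, E, F}. Minimal: {F}⁺ = {F}; {E}⁺ = {E} — none reach the full schema.
{B, D, F}⁺: BDF→E adds E; EF→AB adds A → {A, B, D, E, F}. Minimal: {D, F}⁺ = {D, F}; {B, F}⁺ = {B, F}; {B, D}⁺ = {B, D} — none reach the full schema.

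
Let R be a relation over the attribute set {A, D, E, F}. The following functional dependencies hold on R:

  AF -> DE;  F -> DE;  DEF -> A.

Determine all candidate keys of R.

{F}

Attribute F never appears on the right-hand side of any dependency, so F must belong to every candidate key.
{F}⁺ = {A, D, E, F}, which is all of the schema, so {F} is the only candidate key.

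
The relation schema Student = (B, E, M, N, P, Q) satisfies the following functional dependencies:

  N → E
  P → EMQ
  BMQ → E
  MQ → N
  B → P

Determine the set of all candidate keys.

B

Attribute B never appears on the right-hand side of any dependency, so B must belong to every candidate key.
{B}⁺ = {B, E, M, N, P, Q}, which is all of the schema, so {B} is the only candidate key.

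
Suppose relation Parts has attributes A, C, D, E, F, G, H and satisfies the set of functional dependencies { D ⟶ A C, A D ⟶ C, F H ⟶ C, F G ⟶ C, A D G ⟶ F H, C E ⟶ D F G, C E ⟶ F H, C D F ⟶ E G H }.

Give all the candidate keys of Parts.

(C, E); (D, E); (D, F); (D, G); (E, F, G); (E, F, H)

{C, E}⁺: CE→DFG adds D, F, G; CE→FH adds H; D→AC adds A → {A, C, D, E, F, G, H}.
{D, E}⁺: D→AC adds A, C; CE→DFG adds F, G; CE→FH adds H → {A, C, D, E, F, G, H}.
{D, F}⁺: D→AC adds A, C; CDF→EGH adds E, G, H → {A, C, D, E, F, G, H}.
{D, G}⁺: D→AC adds A, C; ADG→FH adds F, H; CDF→EGH adds E → {A, C, D, E, F, G, H}.
{E, F, G}⁺: FG→C adds C; CE→DFG adds D; CE→FH adds H; D→AC adds A → {A, C, D, E, F, G, H}.
{E, F, H}⁺: FH→C adds C; CE→DFG adds D, G; D→AC adds A → {A, C, D, E, F, G, H}.
Any other superkey contains one of these as a subset, so there are no further candidate keys.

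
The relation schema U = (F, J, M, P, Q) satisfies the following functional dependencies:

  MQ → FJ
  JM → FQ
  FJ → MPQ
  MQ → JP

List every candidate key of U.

{F, J}, {J, M}, {M, Q}

{F, J}⁺: FJ→MPQ adds M, P, Q → {F, J, M, P, Q}. Minimal: {J}⁺ = {J}; {F}⁺ = {F} — none reach the full schema.
{J, M}⁺: JM→FQ adds F, Q; FJ→MPQ adds P → {F, J, M, P, Q}. Minimal: {M}⁺ = {M}; {J}⁺ = {J} — none reach the full schema.
{M, Q}⁺: MQ→FJ adds F, J; FJ→MPQ adds P → {F, J, M, P, Q}. Minimal: {Q}⁺ = {Q}; {M}⁺ = {M} — none reach the full schema.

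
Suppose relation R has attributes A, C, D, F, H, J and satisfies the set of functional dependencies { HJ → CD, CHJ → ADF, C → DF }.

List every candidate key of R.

{H, J}

Attributes H, J never appear on any right-hand side, so every candidate key must contain {H, J}.
{H, J}⁺ = {A, C, D, F, H, J}, which is all of the schema, so {H, J} is the only candidate key.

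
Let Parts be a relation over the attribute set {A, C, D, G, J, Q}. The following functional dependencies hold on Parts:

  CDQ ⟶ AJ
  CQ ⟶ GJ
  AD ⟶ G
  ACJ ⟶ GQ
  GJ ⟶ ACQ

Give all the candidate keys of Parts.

{A, D, J}, {C, D, Q}, {D, G, J}

Attribute D never appears on the right-hand side of any dependency, so D must belong to every candidate key.
{D}⁺ = {D}, which is not all of the schema, so we must add further attributes.
{A, D, J}⁺: AD→G adds G; GJ→ACQ adds C, Q → {A, C, D, G, J, Q}. Minimal: {D, J}⁺ = {D, J}; {A, J}⁺ = {A, J}; {A, D}⁺ = {A, D, G} — none reach the full schema.
{C, D, Q}⁺: CDQ→AJ adds A, J; CQ→GJ adds G → {A, C, D, G, J, Q}. Minimal: {D, Q}⁺ = {D, Q}; {C, Q}⁺ = {A, C, G, J, Q}; {C, D}⁺ = {C, D} — none reach the full schema.
{D, G, J}⁺: GJ→ACQ adds A, C, Q → {A, C, D, G, J, Q}. Minimal: {G, J}⁺ = {A, C, G, J, Q}; {D, J}⁺ = {D, J}; {D, G}⁺ = {D, G} — none reach the full schema.
Any other superkey contains one of these as a subset, so there are no further candidate keys.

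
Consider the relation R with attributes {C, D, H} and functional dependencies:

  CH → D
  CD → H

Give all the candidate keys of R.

CD, CH

Attribute C never appears on the right-hand side of any dependency, so C must belong to every candidate key.
{C}⁺ = {C}, which is not all of the schema, so we must add further attributes.
{C, D}⁺: CD→H adds H → {C, D, H}. Minimal: {D}⁺ = {D}; {C}⁺ = {C} — none reach the full schema.
{C, H}⁺: CH→D adds D → {C, D, H}. Minimal: {H}⁺ = {H}; {C}⁺ = {C} — none reach the full schema.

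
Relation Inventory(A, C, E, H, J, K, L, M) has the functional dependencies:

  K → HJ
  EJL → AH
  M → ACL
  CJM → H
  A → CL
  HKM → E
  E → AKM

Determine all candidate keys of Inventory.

(E); (K, M)

{E}⁺: E→AKM adds A, K, M; K→HJ adds H, J; M→ACL adds C, L → {A, C, E, H, J, K, L, M}.
{K, M}⁺: K→HJ adds H, J; M→ACL adds A, C, L; HKM→E adds E → {A, C, E, H, J, K, L, M}. Minimal: {M}⁺ = {A, C, L, M}; {K}⁺ = {H, J, K} — none reach the full schema.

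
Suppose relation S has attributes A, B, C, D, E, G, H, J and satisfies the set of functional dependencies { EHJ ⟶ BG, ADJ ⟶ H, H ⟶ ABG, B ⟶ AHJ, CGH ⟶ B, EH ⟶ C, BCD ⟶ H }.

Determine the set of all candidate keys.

{B, D, E}⁺: B→AHJ adds A, H, J; EH→C adds C; EHJ→BG adds G → {A, B, C, D, E, G, H, J}.
{D, E, H}⁺: H→ABG adds A, B, G; B→AHJ adds J; EH→C adds C → {A, B, C, D, E, G, H, J}.
{A, D, E, J}⁺: ADJ→H adds H; H→ABG adds B, G; EH→C adds C → {A, B, C, D, E, G, H, J}.
Any other superkey contains one of these as a subset, so there are no further candidate keys.

(B, D, E); (D, E, H); (A, D, E, J)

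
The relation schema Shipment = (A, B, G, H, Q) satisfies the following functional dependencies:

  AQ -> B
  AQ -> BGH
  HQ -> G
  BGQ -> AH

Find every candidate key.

(A, Q), (B, G, Q), (B, H, Q)

Attribute Q never appears on the right-hand side of any dependency, so Q must belong to every candidate key.
{Q}⁺ = {Q}, which is not all of the schema, so we must add further attributes.
{A, Q}⁺: AQ→B adds B; AQ→BGH adds G, H → {A, B, G, H, Q}. Minimal: {Q}⁺ = {Q}; {A}⁺ = {A} — none reach the full schema.
{B, G, Q}⁺: BGQ→AH adds A, H → {A, B, G, H, Q}. Minimal: {G, Q}⁺ = {G, Q}; {B, Q}⁺ = {B, Q}; {B, G}⁺ = {B, G} — none reach the full schema.
{B, H, Q}⁺: HQ→G adds G; BGQ→AH adds A → {A, B, G, H, Q}. Minimal: {H, Q}⁺ = {G, H, Q}; {B, Q}⁺ = {B, Q}; {B, H}⁺ = {B, H} — none reach the full schema.
Any other superkey contains one of these as a subset, so there are no further candidate keys.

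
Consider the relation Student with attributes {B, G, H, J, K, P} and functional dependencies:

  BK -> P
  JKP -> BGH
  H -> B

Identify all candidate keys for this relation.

Attributes J, K never appear on any right-hand side, so every candidate key must contain {J, K}.
{J, K}⁺ = {J, K}, which is not all of the schema, so we must add further attributes.
{B, J, K}⁺: BK→P adds P; JKP→BGH adds G, H → {B, G, H, J, K, P}. Minimal: {J, K}⁺ = {J, K}; {B, K}⁺ = {B, K, P}; {B, J}⁺ = {B, J} — none reach the full schema.
{H, J, K}⁺: H→B adds B; BK→P adds P; JKP→BGH adds G → {B, G, H, J, K, P}. Minimal: {J, K}⁺ = {J, K}; {H, K}⁺ = {B, H, K, P}; {H, J}⁺ = {B, H, J} — none reach the full schema.
{J, K, P}⁺: JKP→BGH adds B, G, H → {B, G, H, J, K, P}. Minimal: {K, P}⁺ = {K, P}; {J, P}⁺ = {J, P}; {J, K}⁺ = {J, K} — none reach the full schema.
Any other superkey contains one of these as a subset, so there are no further candidate keys.

BJK, HJK, JKP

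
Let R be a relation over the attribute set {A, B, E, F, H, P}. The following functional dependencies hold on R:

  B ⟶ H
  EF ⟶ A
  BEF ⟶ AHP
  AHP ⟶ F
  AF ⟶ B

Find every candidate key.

{E, F}⁺: EF→A adds A; AF→B adds B; B→H adds H; BEF→AHP adds P → {A, B, E, F, H, P}. Minimal: {F}⁺ = {F}; {E}⁺ = {E} — none reach the full schema.
{A, B, E, P}⁺: B→H adds H; AHP→F adds F → {A, B, E, F, H, P}. Minimal: {B, E, P}⁺ = {B, E, H, P}; {A, E, P}⁺ = {A, E, P}; {A, B, P}⁺ = {A, B, F, H, P}; … — none reach the full schema.
{A, E, H, P}⁺: AHP→F adds F; AF→B adds B → {A, B, E, F, H, P}. Minimal: {E, H, P}⁺ = {E, H, P}; {A, H, P}⁺ = {A, B, F, H, P}; {A, E, P}⁺ = {A, E, P}; … — none reach the full schema.

(E, F), (A, B, E, P), (A, E, H, P)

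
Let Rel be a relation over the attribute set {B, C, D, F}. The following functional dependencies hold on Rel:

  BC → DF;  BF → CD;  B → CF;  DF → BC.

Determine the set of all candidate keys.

{B}; {D, F}

{B}⁺: B→CF adds C, F; BC→DF adds D → {B, C, D, F}.
{D, F}⁺: DF→BC adds B, C → {B, C, D, F}. Minimal: {F}⁺ = {F}; {D}⁺ = {D} — none reach the full schema.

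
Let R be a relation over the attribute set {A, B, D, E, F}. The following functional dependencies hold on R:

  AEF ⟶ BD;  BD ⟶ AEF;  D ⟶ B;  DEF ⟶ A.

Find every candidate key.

{D}⁺: D→B adds B; BD→AEF adds A, E, F → {A, B, D, E, F}.
{A, E, F}⁺: AEF→BD adds B, D → {A, B, D, E, F}. Minimal: {E, F}⁺ = {E, F}; {A, F}⁺ = {A, F}; {A, E}⁺ = {A, E} — none reach the full schema.

{D}, {A, E, F}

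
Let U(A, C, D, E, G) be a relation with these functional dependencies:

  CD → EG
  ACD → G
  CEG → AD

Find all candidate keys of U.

{C, D}, {C, E, G}

Attribute C never appears on the right-hand side of any dependency, so C must belong to every candidate key.
{C}⁺ = {C}, which is not all of the schema, so we must add further attributes.
{C, D}⁺: CD→EG adds E, G; CEG→AD adds A → {A, C, D, E, G}. Minimal: {D}⁺ = {D}; {C}⁺ = {C} — none reach the full schema.
{C, E, G}⁺: CEG→AD adds A, D → {A, C, D, E, G}. Minimal: {E, G}⁺ = {E, G}; {C, G}⁺ = {C, G}; {C, E}⁺ = {C, E} — none reach the full schema.
Any other superkey contains one of these as a subset, so there are no further candidate keys.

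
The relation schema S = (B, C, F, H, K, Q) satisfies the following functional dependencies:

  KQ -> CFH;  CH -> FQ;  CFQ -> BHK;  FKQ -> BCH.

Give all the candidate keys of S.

{C, H}⁺: CH→FQ adds F, Q; CFQ→BHK adds B, K → {B, C, F, H, K, Q}. Minimal: {H}⁺ = {H}; {C}⁺ = {C} — none reach the full schema.
{K, Q}⁺: KQ→CFH adds C, F, H; CFQ→BHK adds B → {B, C, F, H, K, Q}. Minimal: {Q}⁺ = {Q}; {K}⁺ = {K} — none reach the full schema.
{C, F, Q}⁺: CFQ→BHK adds B, H, K → {B, C, F, H, K, Q}. Minimal: {F, Q}⁺ = {F, Q}; {C, Q}⁺ = {C, Q}; {C, F}⁺ = {C, F} — none reach the full schema.

CH, KQ, CFQ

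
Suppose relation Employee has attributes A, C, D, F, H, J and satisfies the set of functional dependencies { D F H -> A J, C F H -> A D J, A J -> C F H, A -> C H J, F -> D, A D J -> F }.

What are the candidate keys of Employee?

A, FH

{A}⁺: A→CHJ adds C, H, J; AJ→CFH adds F; F→D adds D → {A, C, D, F, H, J}.
{F, H}⁺: F→D adds D; DFH→AJ adds A, J; AJ→CFH adds C → {A, C, D, F, H, J}.
Any other superkey contains one of these as a subset, so there are no further candidate keys.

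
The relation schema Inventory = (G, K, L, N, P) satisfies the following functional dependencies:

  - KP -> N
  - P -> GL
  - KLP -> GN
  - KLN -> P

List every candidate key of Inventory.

Attribute K never appears on the right-hand side of any dependency, so K must belong to every candidate key.
{K}⁺ = {K}, which is not all of the schema, so we must add further attributes.
{K, P}⁺: KP→N adds N; P→GL adds G, L → {G, K, L, N, P}. Minimal: {P}⁺ = {G, L, P}; {K}⁺ = {K} — none reach the full schema.
{K, L, N}⁺: KLN→P adds P; P→GL adds G → {G, K, L, N, P}. Minimal: {L, N}⁺ = {L, N}; {K, N}⁺ = {K, N}; {K, L}⁺ = {K, L} — none reach the full schema.
Any other superkey contains one of these as a subset, so there are no further candidate keys.

{K, P}, {K, L, N}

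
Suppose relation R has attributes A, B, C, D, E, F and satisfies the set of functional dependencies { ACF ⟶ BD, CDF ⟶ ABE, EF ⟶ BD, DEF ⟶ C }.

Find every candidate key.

(E, F); (A, C, F); (C, D, F)

Attribute F never appears on the right-hand side of any dependency, so F must belong to every candidate key.
{F}⁺ = {F}, which is not all of the schema, so we must add further attributes.
{E, F}⁺: EF→BD adds B, D; DEF→C adds C; CDF→ABE adds A → {A, B, C, D, E, F}. Minimal: {F}⁺ = {F}; {E}⁺ = {E} — none reach the full schema.
{A, C, F}⁺: ACF→BD adds B, D; CDF→ABE adds E → {A, B, C, D, E, F}. Minimal: {C, F}⁺ = {C, F}; {A, F}⁺ = {A, F}; {A, C}⁺ = {A, C} — none reach the full schema.
{C, D, F}⁺: CDF→ABE adds A, B, E → {A, B, C, D, E, F}. Minimal: {D, F}⁺ = {D, F}; {C, F}⁺ = {C, F}; {C, D}⁺ = {C, D} — none reach the full schema.
Any other superkey contains one of these as a subset, so there are no further candidate keys.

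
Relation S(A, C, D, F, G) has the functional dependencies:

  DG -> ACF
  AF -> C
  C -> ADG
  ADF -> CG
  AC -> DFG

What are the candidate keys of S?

{C}; {A, F}; {D, G}

{C}⁺: C→ADG adds A, D, G; AC→DFG adds F → {A, C, D, F, G}.
{A, F}⁺: AF→C adds C; C→ADG adds D, G → {A, C, D, F, G}. Minimal: {F}⁺ = {F}; {A}⁺ = {A} — none reach the full schema.
{D, G}⁺: DG→ACF adds A, C, F → {A, C, D, F, G}. Minimal: {G}⁺ = {G}; {D}⁺ = {D} — none reach the full schema.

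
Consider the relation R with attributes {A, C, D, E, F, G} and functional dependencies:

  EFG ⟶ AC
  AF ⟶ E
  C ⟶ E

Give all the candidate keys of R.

Attributes D, F, G never appear on any right-hand side, so every candidate key must contain {D, F, G}.
{D, F, G}⁺ = {D, F, G}, which is not all of the schema, so we must add further attributes.
{A, D, F, G}⁺: AF→E adds E; EFG→AC adds C → {A, C, D, E, F, G}.
{C, D, F, G}⁺: C→E adds E; EFG→AC adds A → {A, C, D, E, F, G}.
{D, E, F, G}⁺: EFG→AC adds A, C → {A, C, D, E, F, G}.

{A, D, F, G}, {C, D, F, G}, {D, E, F, G}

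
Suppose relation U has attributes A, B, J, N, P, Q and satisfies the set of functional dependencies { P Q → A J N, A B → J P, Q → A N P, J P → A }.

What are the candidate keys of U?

(B, Q)

Attributes B, Q never appear on any right-hand side, so every candidate key must contain {B, Q}.
{B, Q}⁺ = {A, B, J, N, P, Q}, which is all of the schema, so {B, Q} is the only candidate key.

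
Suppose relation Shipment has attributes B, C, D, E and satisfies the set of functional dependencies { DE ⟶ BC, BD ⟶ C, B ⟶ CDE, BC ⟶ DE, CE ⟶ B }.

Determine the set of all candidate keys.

(B), (C, E), (D, E)

{B}⁺: B→CDE adds C, D, E → {B, C, D, E}.
{C, E}⁺: CE→B adds B; B→CDE adds D → {B, C, D, E}. Minimal: {E}⁺ = {E}; {C}⁺ = {C} — none reach the full schema.
{D, E}⁺: DE→BC adds B, C → {B, C, D, E}. Minimal: {E}⁺ = {E}; {D}⁺ = {D} — none reach the full schema.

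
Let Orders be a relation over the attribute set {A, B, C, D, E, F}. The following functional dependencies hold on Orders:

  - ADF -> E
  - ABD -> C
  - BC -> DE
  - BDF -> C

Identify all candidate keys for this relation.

Attributes A, B, F never appear on any right-hand side, so every candidate key must contain {A, B, F}.
{A, B, F}⁺ = {A, B, F}, which is not all of the schema, so we must add further attributes.
{A, B, C, F}⁺: BC→DE adds D, E → {A, B, C, D, E, F}. Minimal: {B, C, F}⁺ = {B, C, D, E, F}; {A, C, F}⁺ = {A, C, F}; {A, B, F}⁺ = {A, B, F}; … — none reach the full schema.
{A, B, D, F}⁺: ADF→E adds E; ABD→C adds C → {A, B, C, D, E, F}. Minimal: {B, D, F}⁺ = {B, C, D, E, F}; {A, D, F}⁺ = {A, D, E, F}; {A, B, F}⁺ = {A, B, F}; … — none reach the full schema.

(A, B, C, F), (A, B, D, F)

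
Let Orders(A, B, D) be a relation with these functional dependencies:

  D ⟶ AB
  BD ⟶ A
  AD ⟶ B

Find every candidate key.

D

Attribute D never appears on the right-hand side of any dependency, so D must belong to every candidate key.
{D}⁺ = {A, B, D}, which is all of the schema, so {D} is the only candidate key.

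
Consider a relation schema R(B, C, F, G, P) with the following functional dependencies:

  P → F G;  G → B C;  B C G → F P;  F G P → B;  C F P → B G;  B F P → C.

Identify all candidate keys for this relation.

{G}⁺: G→BC adds B, C; BCG→FP adds F, P → {B, C, F, G, P}.
{P}⁺: P→FG adds F, G; G→BC adds B, C → {B, C, F, G, P}.
Any other superkey contains one of these as a subset, so there are no further candidate keys.

(G); (P)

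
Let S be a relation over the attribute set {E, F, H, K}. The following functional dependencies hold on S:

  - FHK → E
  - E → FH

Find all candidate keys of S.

EK; FHK

Attribute K never appears on the right-hand side of any dependency, so K must belong to every candidate key.
{K}⁺ = {K}, which is not all of the schema, so we must add further attributes.
{E, K}⁺: E→FH adds F, H → {E, F, H, K}. Minimal: {K}⁺ = {K}; {E}⁺ = {E, F, H} — none reach the full schema.
{F, H, K}⁺: FHK→E adds E → {E, F, H, K}. Minimal: {H, K}⁺ = {H, K}; {F, K}⁺ = {F, K}; {F, H}⁺ = {F, H} — none reach the full schema.
Any other superkey contains one of these as a subset, so there are no further candidate keys.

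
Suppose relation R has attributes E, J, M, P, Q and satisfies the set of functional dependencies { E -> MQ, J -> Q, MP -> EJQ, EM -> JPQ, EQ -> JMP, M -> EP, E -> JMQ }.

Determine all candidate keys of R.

{E}⁺: E→MQ adds M, Q; EM→JPQ adds J, P → {E, J, M, P, Q}.
{M}⁺: M→EP adds E, P; E→JMQ adds J, Q → {E, J, M, P, Q}.

{E}, {M}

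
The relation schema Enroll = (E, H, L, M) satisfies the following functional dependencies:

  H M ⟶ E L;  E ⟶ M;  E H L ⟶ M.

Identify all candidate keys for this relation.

Attribute H never appears on the right-hand side of any dependency, so H must belong to every candidate key.
{H}⁺ = {H}, which is not all of the schema, so we must add further attributes.
{E, H}⁺: E→M adds M; HM→EL adds L → {E, H, L, M}. Minimal: {H}⁺ = {H}; {E}⁺ = {E, M} — none reach the full schema.
{H, M}⁺: HM→EL adds E, L → {E, H, L, M}. Minimal: {M}⁺ = {M}; {H}⁺ = {H} — none reach the full schema.
Any other superkey contains one of these as a subset, so there are no further candidate keys.

{E, H}, {H, M}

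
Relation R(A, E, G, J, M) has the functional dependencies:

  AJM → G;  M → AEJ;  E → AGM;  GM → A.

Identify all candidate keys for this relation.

E, M

{E}⁺: E→AGM adds A, G, M; M→AEJ adds J → {A, E, G, J, M}.
{M}⁺: M→AEJ adds A, E, J; E→AGM adds G → {A, E, G, J, M}.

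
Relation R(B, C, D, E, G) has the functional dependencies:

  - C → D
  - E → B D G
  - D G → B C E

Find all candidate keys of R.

{E}; {C, G}; {D, G}

{E}⁺: E→BDG adds B, D, G; DG→BCE adds C → {B, C, D, E, G}.
{C, G}⁺: C→D adds D; DG→BCE adds B, E → {B, C, D, E, G}. Minimal: {G}⁺ = {G}; {C}⁺ = {C, D} — none reach the full schema.
{D, G}⁺: DG→BCE adds B, C, E → {B, C, D, E, G}. Minimal: {G}⁺ = {G}; {D}⁺ = {D} — none reach the full schema.
Any other superkey contains one of these as a subset, so there are no further candidate keys.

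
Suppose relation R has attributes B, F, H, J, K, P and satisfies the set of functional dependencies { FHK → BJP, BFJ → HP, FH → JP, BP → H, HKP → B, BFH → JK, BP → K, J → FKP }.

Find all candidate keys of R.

(B, J); (F, H); (H, J); (B, F, P)

{B, J}⁺: J→FKP adds F, K, P; BFJ→HP adds H → {B, F, H, J, K, P}.
{F, H}⁺: FH→JP adds J, P; J→FKP adds K; FHK→BJP adds B → {B, F, H, J, K, P}.
{H, J}⁺: J→FKP adds F, K, P; FHK→BJP adds B → {B, F, H, J, K, P}.
{B, F, P}⁺: BP→H adds H; BFH→JK adds J, K → {B, F, H, J, K, P}.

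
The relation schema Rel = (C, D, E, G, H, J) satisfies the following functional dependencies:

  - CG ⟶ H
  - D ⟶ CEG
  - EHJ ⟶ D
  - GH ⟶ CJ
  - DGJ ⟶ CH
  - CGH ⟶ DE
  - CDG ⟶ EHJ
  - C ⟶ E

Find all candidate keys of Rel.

{D}⁺: D→CEG adds C, E, G; CDG→EHJ adds H, J → {C, D, E, G, H, J}.
{C, G}⁺: CG→H adds H; GH→CJ adds J; CGH→DE adds D, E → {C, D, E, G, H, J}. Minimal: {G}⁺ = {G}; {C}⁺ = {C, E} — none reach the full schema.
{G, H}⁺: GH→CJ adds C, J; CGH→DE adds D, E → {C, D, E, G, H, J}. Minimal: {H}⁺ = {H}; {G}⁺ = {G} — none reach the full schema.
{C, H, J}⁺: C→E adds E; EHJ→D adds D; D→CEG adds G → {C, D, E, G, H, J}. Minimal: {H, J}⁺ = {H, J}; {C, J}⁺ = {C, E, J}; {C, H}⁺ = {C, E, H} — none reach the full schema.
{E, H, J}⁺: EHJ→D adds D; D→CEG adds C, G → {C, D, E, G, H, J}. Minimal: {H, J}⁺ = {H, J}; {E, J}⁺ = {E, J}; {E, H}⁺ = {E, H} — none reach the full schema.
Any other superkey contains one of these as a subset, so there are no further candidate keys.

{D}, {C, G}, {G, H}, {C, H, J}, {E, H, J}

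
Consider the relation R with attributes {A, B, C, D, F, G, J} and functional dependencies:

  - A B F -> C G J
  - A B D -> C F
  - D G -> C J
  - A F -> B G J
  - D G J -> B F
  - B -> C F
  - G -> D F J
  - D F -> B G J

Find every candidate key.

{A, B}, {A, F}, {A, G}

Attribute A never appears on the right-hand side of any dependency, so A must belong to every candidate key.
{A}⁺ = {A}, which is not all of the schema, so we must add further attributes.
{A, B}⁺: B→CF adds C, F; ABF→CGJ adds G, J; G→DFJ adds D → {A, B, C, D, F, G, J}.
{A, F}⁺: AF→BGJ adds B, G, J; B→CF adds C; G→DFJ adds D → {A, B, C, D, F, G, J}.
{A, G}⁺: G→DFJ adds D, F, J; DF→BGJ adds B; ABF→CGJ adds C → {A, B, C, D, F, G, J}.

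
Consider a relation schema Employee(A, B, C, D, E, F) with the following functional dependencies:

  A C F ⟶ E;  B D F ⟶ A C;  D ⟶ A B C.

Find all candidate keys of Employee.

{D, F}⁺: D→ABC adds A, B, C; ACF→E adds E → {A, B, C, D, E, F}. Minimal: {F}⁺ = {F}; {D}⁺ = {A, B, C, D} — none reach the full schema.
No other minimal superkey exists.

DF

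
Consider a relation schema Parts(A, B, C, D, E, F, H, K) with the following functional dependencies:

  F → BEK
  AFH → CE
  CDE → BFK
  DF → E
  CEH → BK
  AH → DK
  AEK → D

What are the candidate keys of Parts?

Attributes A, H never appear on any right-hand side, so every candidate key must contain {A, H}.
{A, H}⁺ = {A, D, H, K}, which is not all of the schema, so we must add further attributes.
{A, F, H}⁺: F→BEK adds B, E, K; AFH→CE adds C; AH→DK adds D → {A, B, C, D, E, F, H, K}. Minimal: {F, H}⁺ = {B, E, F, H, K}; {A, H}⁺ = {A, D, H, K}; {A, F}⁺ = {A, B, D, E, F, K} — none reach the full schema.
{A, C, E, H}⁺: CEH→BK adds B, K; AH→DK adds D; CDE→BFK adds F → {A, B, C, D, E, F, H, K}. Minimal: {C, E, H}⁺ = {B, C, E, H, K}; {A, E, H}⁺ = {A, D, E, H, K}; {A, C, H}⁺ = {A, C, D, H, K}; … — none reach the full schema.

{A, F, H}; {A, C, E, H}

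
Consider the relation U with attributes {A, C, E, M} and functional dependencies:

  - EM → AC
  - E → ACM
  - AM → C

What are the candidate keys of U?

Attribute E never appears on the right-hand side of any dependency, so E must belong to every candidate key.
{E}⁺ = {A, C, E, M}, which is all of the schema, so {E} is the only candidate key.

(E)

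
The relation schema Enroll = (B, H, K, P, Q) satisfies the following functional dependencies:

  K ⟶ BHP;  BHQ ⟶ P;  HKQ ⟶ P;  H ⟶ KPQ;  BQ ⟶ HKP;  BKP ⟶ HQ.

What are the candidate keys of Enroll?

{H}⁺: H→KPQ adds K, P, Q; K→BHP adds B → {B, H, K, P, Q}.
{K}⁺: K→BHP adds B, H, P; H→KPQ adds Q → {B, H, K, P, Q}.
{B, Q}⁺: BQ→HKP adds H, K, P → {B, H, K, P, Q}. Minimal: {Q}⁺ = {Q}; {B}⁺ = {B} — none reach the full schema.

{H}; {K}; {B, Q}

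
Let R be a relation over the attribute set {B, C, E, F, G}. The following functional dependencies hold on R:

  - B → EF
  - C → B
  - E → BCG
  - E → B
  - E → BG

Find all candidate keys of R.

{B}⁺: B→EF adds E, F; E→BCG adds C, G → {B, C, E, F, G}.
{C}⁺: C→B adds B; B→EF adds E, F; E→BCG adds G → {B, C, E, F, G}.
{E}⁺: E→BCG adds B, C, G; B→EF adds F → {B, C, E, F, G}.

(B), (C), (E)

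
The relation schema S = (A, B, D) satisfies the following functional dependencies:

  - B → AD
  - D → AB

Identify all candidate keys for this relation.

{B}⁺: B→AD adds A, D → {A, B, D}.
{D}⁺: D→AB adds A, B → {A, B, D}.

{B}; {D}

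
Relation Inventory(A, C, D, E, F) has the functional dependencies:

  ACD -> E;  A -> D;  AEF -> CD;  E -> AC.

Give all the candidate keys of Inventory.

{E, F}⁺: E→AC adds A, C; A→D adds D → {A, C, D, E, F}.
{A, C, F}⁺: A→D adds D; ACD→E adds E → {A, C, D, E, F}.

(E, F), (A, C, F)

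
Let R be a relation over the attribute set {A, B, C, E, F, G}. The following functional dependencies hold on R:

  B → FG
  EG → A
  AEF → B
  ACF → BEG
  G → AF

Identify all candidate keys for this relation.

{B, C}, {C, G}, {A, C, F}

Attribute C never appears on the right-hand side of any dependency, so C must belong to every candidate key.
{C}⁺ = {C}, which is not all of the schema, so we must add further attributes.
{B, C}⁺: B→FG adds F, G; G→AF adds A; ACF→BEG adds E → {A, B, C, E, F, G}. Minimal: {C}⁺ = {C}; {B}⁺ = {A, B, F, G} — none reach the full schema.
{C, G}⁺: G→AF adds A, F; ACF→BEG adds B, E → {A, B, C, E, F, G}. Minimal: {G}⁺ = {A, F, G}; {C}⁺ = {C} — none reach the full schema.
{A, C, F}⁺: ACF→BEG adds B, E, G → {A, B, C, E, F, G}. Minimal: {C, F}⁺ = {C, F}; {A, F}⁺ = {A, F}; {A, C}⁺ = {A, C} — none reach the full schema.
Any other superkey contains one of these as a subset, so there are no further candidate keys.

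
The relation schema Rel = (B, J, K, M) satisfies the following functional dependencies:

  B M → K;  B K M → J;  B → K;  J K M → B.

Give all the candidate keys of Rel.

Attribute M never appears on the right-hand side of any dependency, so M must belong to every candidate key.
{M}⁺ = {M}, which is not all of the schema, so we must add further attributes.
{B, M}⁺: BM→K adds K; BKM→J adds J → {B, J, K, M}.
{J, K, M}⁺: JKM→B adds B → {B, J, K, M}.
Any other superkey contains one of these as a subset, so there are no further candidate keys.

{B, M}, {J, K, M}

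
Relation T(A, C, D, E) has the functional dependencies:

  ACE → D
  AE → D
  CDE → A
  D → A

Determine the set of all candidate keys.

Attributes C, E never appear on any right-hand side, so every candidate key must contain {C, E}.
{C, E}⁺ = {C, E}, which is not all of the schema, so we must add further attributes.
{A, C, E}⁺: ACE→D adds D → {A, C, D, E}. Minimal: {C, E}⁺ = {C, E}; {A, E}⁺ = {A, D, E}; {A, C}⁺ = {A, C} — none reach the full schema.
{C, D, E}⁺: CDE→A adds A → {A, C, D, E}. Minimal: {D, E}⁺ = {A, D, E}; {C, E}⁺ = {C, E}; {C, D}⁺ = {A, C, D} — none reach the full schema.

{A, C, E}, {C, D, E}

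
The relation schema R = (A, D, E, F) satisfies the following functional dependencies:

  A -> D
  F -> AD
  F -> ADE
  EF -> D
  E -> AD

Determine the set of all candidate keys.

Attribute F never appears on the right-hand side of any dependency, so F must belong to every candidate key.
{F}⁺ = {A, D, E, F}, which is all of the schema, so {F} is the only candidate key.

{F}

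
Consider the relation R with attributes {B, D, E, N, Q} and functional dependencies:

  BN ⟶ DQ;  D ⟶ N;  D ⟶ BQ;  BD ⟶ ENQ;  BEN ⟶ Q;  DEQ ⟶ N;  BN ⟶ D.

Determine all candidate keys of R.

(D), (B, N)

{D}⁺: D→N adds N; D→BQ adds B, Q; BD→ENQ adds E → {B, D, E, N, Q}.
{B, N}⁺: BN→DQ adds D, Q; BD→ENQ adds E → {B, D, E, N, Q}. Minimal: {N}⁺ = {N}; {B}⁺ = {B} — none reach the full schema.
Any other superkey contains one of these as a subset, so there are no further candidate keys.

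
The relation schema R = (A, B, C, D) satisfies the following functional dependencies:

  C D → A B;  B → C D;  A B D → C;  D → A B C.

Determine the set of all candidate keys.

{B}⁺: B→CD adds C, D; D→ABC adds A → {A, B, C, D}.
{D}⁺: D→ABC adds A, B, C → {A, B, C, D}.

(B), (D)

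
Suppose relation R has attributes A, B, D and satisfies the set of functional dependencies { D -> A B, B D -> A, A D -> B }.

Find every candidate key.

Attribute D never appears on the right-hand side of any dependency, so D must belong to every candidate key.
{D}⁺ = {A, B, D}, which is all of the schema, so {D} is the only candidate key.

{D}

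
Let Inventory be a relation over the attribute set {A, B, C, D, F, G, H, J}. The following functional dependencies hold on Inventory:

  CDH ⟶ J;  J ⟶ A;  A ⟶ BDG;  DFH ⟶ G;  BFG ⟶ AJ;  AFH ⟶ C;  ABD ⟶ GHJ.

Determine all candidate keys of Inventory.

(A, F), (F, J), (B, F, G), (B, D, F, H), (C, D, F, H)

{A, F}⁺: A→BDG adds B, D, G; BFG→AJ adds J; ABD→GHJ adds H; AFH→C adds C → {A, B, C, D, F, G, H, J}. Minimal: {F}⁺ = {F}; {A}⁺ = {A, B, D, G, H, J} — none reach the full schema.
{F, J}⁺: J→A adds A; A→BDG adds B, D, G; ABD→GHJ adds H; AFH→C adds C → {A, B, C, D, F, G, H, J}. Minimal: {J}⁺ = {A, B, D, G, H, J}; {F}⁺ = {F} — none reach the full schema.
{B, F, G}⁺: BFG→AJ adds A, J; A→BDG adds D; ABD→GHJ adds H; AFH→C adds C → {A, B, C, D, F, G, H, J}. Minimal: {F, G}⁺ = {F, G}; {B, G}⁺ = {B, G}; {B, F}⁺ = {B, F} — none reach the full schema.
{B, D, F, H}⁺: DFH→G adds G; BFG→AJ adds A, J; AFH→C adds C → {A, B, C, D, F, G, H, J}. Minimal: {D, F, H}⁺ = {D, F, G, H}; {B, F, H}⁺ = {B, F, H}; {B, D, H}⁺ = {B, D, H}; … — none reach the full schema.
{C, D, F, H}⁺: CDH→J adds J; J→A adds A; A→BDG adds B, G → {A, B, C, D, F, G, H, J}. Minimal: {D, F, H}⁺ = {D, F, G, H}; {C, F, H}⁺ = {C, F, H}; {C, D, H}⁺ = {A, B, C, D, G, H, J}; … — none reach the full schema.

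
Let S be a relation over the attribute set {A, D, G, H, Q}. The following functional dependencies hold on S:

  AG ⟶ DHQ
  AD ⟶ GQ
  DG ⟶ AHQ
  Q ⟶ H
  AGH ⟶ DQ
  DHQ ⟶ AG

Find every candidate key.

{A, D}⁺: AD→GQ adds G, Q; DG→AHQ adds H → {A, D, G, H, Q}. Minimal: {D}⁺ = {D}; {A}⁺ = {A} — none reach the full schema.
{A, G}⁺: AG→DHQ adds D, H, Q → {A, D, G, H, Q}. Minimal: {G}⁺ = {G}; {A}⁺ = {A} — none reach the full schema.
{D, G}⁺: DG→AHQ adds A, H, Q → {A, D, G, H, Q}. Minimal: {G}⁺ = {G}; {D}⁺ = {D} — none reach the full schema.
{D, Q}⁺: Q→H adds H; DHQ→AG adds A, G → {A, D, G, H, Q}. Minimal: {Q}⁺ = {H, Q}; {D}⁺ = {D} — none reach the full schema.

{A, D}, {A, G}, {D, G}, {D, Q}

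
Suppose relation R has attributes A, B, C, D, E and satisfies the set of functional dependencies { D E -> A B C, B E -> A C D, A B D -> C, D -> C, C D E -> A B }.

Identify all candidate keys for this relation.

Attribute E never appears on the right-hand side of any dependency, so E must belong to every candidate key.
{E}⁺ = {E}, which is not all of the schema, so we must add further attributes.
{B, E}⁺: BE→ACD adds A, C, D → {A, B, C, D, E}.
{D, E}⁺: DE→ABC adds A, B, C → {A, B, C, D, E}.
Any other superkey contains one of these as a subset, so there are no further candidate keys.

{B, E}, {D, E}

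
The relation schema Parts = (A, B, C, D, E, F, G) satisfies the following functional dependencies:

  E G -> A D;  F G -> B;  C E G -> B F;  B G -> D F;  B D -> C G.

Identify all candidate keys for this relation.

BDE, BEG, CEG, EFG

Attribute E never appears on the right-hand side of any dependency, so E must belong to every candidate key.
{E}⁺ = {E}, which is not all of the schema, so we must add further attributes.
{B, D, E}⁺: BD→CG adds C, G; EG→AD adds A; CEG→BF adds F → {A, B, C, D, E, F, G}. Minimal: {D, E}⁺ = {D, E}; {B, E}⁺ = {B, E}; {B, D}⁺ = {B, C, D, F, G} — none reach the full schema.
{B, E, G}⁺: EG→AD adds A, D; BG→DF adds F; BD→CG adds C → {A, B, C, D, E, F, G}. Minimal: {E, G}⁺ = {A, D, E, G}; {B, G}⁺ = {B, C, D, F, G}; {B, E}⁺ = {B, E} — none reach the full schema.
{C, E, G}⁺: EG→AD adds A, D; CEG→BF adds B, F → {A, B, C, D, E, F, G}. Minimal: {E, G}⁺ = {A, D, E, G}; {C, G}⁺ = {C, G}; {C, E}⁺ = {C, E} — none reach the full schema.
{E, F, G}⁺: EG→AD adds A, D; FG→B adds B; BD→CG adds C → {A, B, C, D, E, F, G}. Minimal: {F, G}⁺ = {B, C, D, F, G}; {E, G}⁺ = {A, D, E, G}; {E, F}⁺ = {E, F} — none reach the full schema.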